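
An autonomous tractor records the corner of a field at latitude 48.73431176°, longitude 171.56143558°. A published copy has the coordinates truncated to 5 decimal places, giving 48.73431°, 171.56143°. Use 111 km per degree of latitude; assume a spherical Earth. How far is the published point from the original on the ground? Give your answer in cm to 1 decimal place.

Δlat = 48.73431176 − 48.73431 = +0.00000176°; Δlon = 171.56143558 − 171.56143 = +0.00000558°.
North–south shift: 0.00000176 × 111000 = 0.19536 m.
East–west at this latitude: 0.00000558° × 111000 × cos 48.7343° ≈ 0.00000558 × 73210.2 = 0.408513 m.
Hypotenuse of the two orthogonal shifts: √(0.19536² + 0.408513²) = 0.452823 m.
That is 0.452823 m = 45.282 cm.

45.3 cm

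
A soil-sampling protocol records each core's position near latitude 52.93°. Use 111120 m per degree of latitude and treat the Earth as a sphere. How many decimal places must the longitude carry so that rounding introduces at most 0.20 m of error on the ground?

At 52.93° one degree of longitude covers 111120 × cos 52.93° ≈ 111120 × 0.6028 ≈ 66982.1 m.
With N decimal places the half-ulp bound is 0.5·10⁻ᴺ°, or 0.5·10⁻ᴺ × 66982.1 m on the ground.
Setting 33491 × 10⁻ᴺ ≤ 0.20 gives 10ᴺ ≥ 1.675e+05, i.e. N ≥ 5.22.
So 6 decimal places suffice (0.0335 m); 5 would allow up to 0.335 m.

6 decimal places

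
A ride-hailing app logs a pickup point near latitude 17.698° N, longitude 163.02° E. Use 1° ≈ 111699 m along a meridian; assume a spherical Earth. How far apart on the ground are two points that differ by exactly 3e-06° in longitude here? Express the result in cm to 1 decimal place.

3e-06° of longitude at 17.698° is 3e-06 × 111699 × cos 17.698° ≈ 3e-06 × 106413 = 0.319238 m.
That is 0.319238 m = 31.924 cm.

31.9 cm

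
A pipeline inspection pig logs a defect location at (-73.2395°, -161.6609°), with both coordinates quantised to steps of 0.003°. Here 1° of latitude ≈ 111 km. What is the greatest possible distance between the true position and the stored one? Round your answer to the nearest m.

With a 0.003° grid the true value lies within half a step, ±0.003°/2 = ±0.0015°, of the stored one.
N–S: 0.0015° × 111000 m/° = 166.5 m.
East–west component at 73.2395°: 0.0015° × 111000 × cos 73.2395° ≈ 0.0015 × 32009.3 ≈ 48.0139 m.
Combining orthogonally: (166.5² + 48.0139²)^½ ≈ 173.285 m.

173 m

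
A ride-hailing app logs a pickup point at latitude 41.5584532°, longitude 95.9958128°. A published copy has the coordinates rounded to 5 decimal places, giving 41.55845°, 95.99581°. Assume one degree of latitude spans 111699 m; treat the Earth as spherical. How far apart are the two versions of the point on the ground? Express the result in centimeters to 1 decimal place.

The latitude changed by +0.0000032° and the longitude by +0.0000028°.
N–S: 0.0000032° × 111699 m/° = 0.357437 m.
East–west at this latitude: 0.0000028° × 111699 × cos 41.5585° ≈ 0.0000028 × 83582.1 = 0.23403 m.
Combined displacement = (0.357437² + 0.23403²)^½ ≈ 0.427236 m.
That is 0.427236 m = 42.724 cm.

42.7 centimeters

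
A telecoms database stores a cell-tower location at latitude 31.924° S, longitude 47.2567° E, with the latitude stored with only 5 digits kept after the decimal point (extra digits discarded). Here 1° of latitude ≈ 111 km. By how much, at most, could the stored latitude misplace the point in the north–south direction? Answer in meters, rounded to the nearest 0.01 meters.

1.11 meters

Truncating at 5 decimal places can drop up to a full unit in the last place, so the latitude may be off by as much as 1e-05°.
So the N–S error is at most 1e-05 × 111000 = 1.11 m.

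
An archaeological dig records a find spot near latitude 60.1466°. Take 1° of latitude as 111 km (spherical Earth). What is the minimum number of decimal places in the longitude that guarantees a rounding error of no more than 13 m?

4 decimal places

At 60.1466° one degree of longitude covers 111000 × cos 60.1466° ≈ 111000 × 0.4978 ≈ 55253.9 m.
With N decimal places the half-ulp bound is 0.5·10⁻ᴺ°, or 0.5·10⁻ᴺ × 55253.9 m on the ground.
Need 0.5 × 55253.9 × 10⁻ᴺ ≤ 13 → 10⁻ᴺ ≤ 4.706e-04, so N ≥ 3.33.
At 3 places the error can reach 27.6 m, but 4 places keeps it to 2.76 m.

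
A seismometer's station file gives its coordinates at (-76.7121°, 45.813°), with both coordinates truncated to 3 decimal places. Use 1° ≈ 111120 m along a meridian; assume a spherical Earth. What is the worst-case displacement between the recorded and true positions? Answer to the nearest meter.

Truncating at 3 decimal places can drop up to a full unit in the last place, so each coordinate may be off by as much as 0.001°.
N–S: 0.001° × 111120 m/° = 111.12 m.
E–W at 76.7121°: 0.001° × 111120 × cos 76.7121° = 0.001 × 111120 × 0.2298 ≈ 25.5403 m.
Worst case both components are at the extreme and orthogonal: √(111.12² + 25.5403²) ≈ 114.017 m.

114 meters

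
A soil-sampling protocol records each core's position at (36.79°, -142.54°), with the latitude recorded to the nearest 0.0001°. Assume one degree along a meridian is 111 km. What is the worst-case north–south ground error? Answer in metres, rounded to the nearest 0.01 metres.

5.55 metres

Rounding to 4 decimal places leaves the latitude within ±5e-05° of the true value.
Along the meridian that is 5e-05° × 111000 m/° = 5.55 m.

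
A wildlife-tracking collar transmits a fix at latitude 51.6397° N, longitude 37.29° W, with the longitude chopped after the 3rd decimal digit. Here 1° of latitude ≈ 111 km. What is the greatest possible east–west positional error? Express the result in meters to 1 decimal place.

Truncating at 3 decimal places can drop up to a full unit in the last place, so the longitude may be off by as much as 0.001°.
One degree of longitude at 51.6397° is 111000 × cos 51.6397° ≈ 111000 × 0.6206 = 68887.1 m.
So at most 0.001° × 68887.1 ≈ 68.8871 m east–west.

68.9 meters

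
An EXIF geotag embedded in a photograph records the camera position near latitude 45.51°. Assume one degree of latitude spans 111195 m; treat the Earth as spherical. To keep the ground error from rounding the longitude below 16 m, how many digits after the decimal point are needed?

At 45.51° one degree of longitude covers 111195 × cos 45.51° ≈ 111195 × 0.7008 ≈ 77923.8 m.
Rounding to N decimal places gives at most 0.5 × 10⁻ᴺ degrees of error, i.e. 0.5 × 10⁻ᴺ × 77923.8 m.
Need 0.5 × 77923.8 × 10⁻ᴺ ≤ 16 → 10⁻ᴺ ≤ 4.107e-04, so N ≥ 3.39.
At 3 places the error can reach 39 m, but 4 places keeps it to 3.9 m.

4 decimal places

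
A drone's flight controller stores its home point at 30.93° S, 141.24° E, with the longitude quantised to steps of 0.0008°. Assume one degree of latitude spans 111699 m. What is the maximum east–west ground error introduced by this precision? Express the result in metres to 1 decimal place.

With a 0.0008° grid the true value lies within half a step, ±0.0008°/2 = ±0.0004°, of the stored one.
At latitude 30.93° a degree of longitude spans 111699 m × cos 30.93° = 111699 × 0.8578 ≈ 95814.9 m.
East–west error: 0.0004° × 95814.9 m/° ≈ 38.326 m.

38.3 metres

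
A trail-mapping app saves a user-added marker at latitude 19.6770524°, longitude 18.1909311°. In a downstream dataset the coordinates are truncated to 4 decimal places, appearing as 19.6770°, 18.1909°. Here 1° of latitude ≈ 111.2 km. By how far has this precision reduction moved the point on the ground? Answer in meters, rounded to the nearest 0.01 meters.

Δlat = 19.6770524 − 19.6770 = +0.0000524°; Δlon = 18.1909311 − 18.1909 = +0.0000311°.
N–S: 0.0000524° × 111200 m/° = 5.82688 m.
East–west at this latitude: 0.0000311° × 111200 × cos 19.677° ≈ 0.0000311 × 104707 = 3.25637 m.
Distance: √(5.82688² + 3.25637²) ≈ 6.67507 m.

6.68 meters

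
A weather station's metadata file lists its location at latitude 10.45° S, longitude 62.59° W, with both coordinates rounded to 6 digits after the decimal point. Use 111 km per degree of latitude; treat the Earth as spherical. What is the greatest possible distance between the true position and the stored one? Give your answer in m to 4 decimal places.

0.0778 m

Rounding to 6 decimal places leaves each coordinate within ±5e-07° of the true value.
N–S: 5e-07° × 111000 m/° = 0.0555 m.
East–west component at 10.45°: 5e-07° × 111000 × cos 10.45° ≈ 5e-07 × 109159 ≈ 0.0545795 m.
Combining orthogonally: (0.0555² + 0.0545795²)^½ ≈ 0.0778406 m.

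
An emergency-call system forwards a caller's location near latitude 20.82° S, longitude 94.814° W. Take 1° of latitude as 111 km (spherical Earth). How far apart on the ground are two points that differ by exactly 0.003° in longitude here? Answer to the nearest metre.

At 20.82° a degree of longitude is 111000 × cos 20.82° ≈ 103752 m, so 0.003° corresponds to 311.256 m.

311 metres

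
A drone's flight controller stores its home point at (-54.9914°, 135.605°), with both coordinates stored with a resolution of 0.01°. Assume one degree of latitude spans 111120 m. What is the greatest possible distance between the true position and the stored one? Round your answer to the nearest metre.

641 metres

With a 0.01° grid the true value lies within half a step, ±0.01°/2 = ±0.005°, of the stored one.
N–S: 0.005° × 111120 m/° = 555.6 m.
East–west component at 54.9914°: 0.005° × 111120 × cos 54.9914° ≈ 0.005 × 63749.5 ≈ 318.747 m.
Combining orthogonally: (555.6² + 318.747²)^½ ≈ 640.54 m.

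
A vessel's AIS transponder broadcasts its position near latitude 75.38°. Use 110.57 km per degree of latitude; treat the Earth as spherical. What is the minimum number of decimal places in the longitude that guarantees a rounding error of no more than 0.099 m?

6 decimal places

At 75.38° one degree of longitude covers 110570 × cos 75.38° ≈ 110570 × 0.2524 ≈ 27908.7 m.
Rounding to N decimal places gives at most 0.5 × 10⁻ᴺ degrees of error, i.e. 0.5 × 10⁻ᴺ × 27908.7 m.
Setting 13954.3 × 10⁻ᴺ ≤ 0.099 gives 10ᴺ ≥ 1.41e+05, i.e. N ≥ 5.15.
At 5 places the error can reach 0.14 m, but 6 places keeps it to 0.014 m.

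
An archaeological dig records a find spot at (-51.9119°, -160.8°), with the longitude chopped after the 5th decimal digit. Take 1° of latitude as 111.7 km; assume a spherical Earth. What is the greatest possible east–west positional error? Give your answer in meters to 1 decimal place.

0.7 meters

Truncating at 5 decimal places can drop up to a full unit in the last place, so the longitude may be off by as much as 1e-05°.
Parallels shrink by cos φ, so at 51.9119° a degree of longitude is 111700 × 0.6169 ≈ 68904.6 m.
So at most 1e-05° × 68904.6 ≈ 0.689046 m east–west.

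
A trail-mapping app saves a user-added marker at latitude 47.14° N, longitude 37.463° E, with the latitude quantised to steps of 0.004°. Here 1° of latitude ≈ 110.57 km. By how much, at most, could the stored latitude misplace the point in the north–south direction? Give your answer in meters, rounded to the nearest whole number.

With a 0.004° grid the true value lies within half a step, ±0.004°/2 = ±0.002°, of the stored one.
Along the meridian that is 0.002° × 110570 m/° = 221.14 m.

221 meters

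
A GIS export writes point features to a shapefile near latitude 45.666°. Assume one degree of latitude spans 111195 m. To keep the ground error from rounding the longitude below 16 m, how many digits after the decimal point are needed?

At 45.666° one degree of longitude covers 111195 × cos 45.666° ≈ 111195 × 0.6988 ≈ 77707.5 m.
Rounding to N decimal places gives at most 0.5 × 10⁻ᴺ degrees of error, i.e. 0.5 × 10⁻ᴺ × 77707.5 m.
Need 0.5 × 77707.5 × 10⁻ᴺ ≤ 16 → 10⁻ᴺ ≤ 4.118e-04, so N ≥ 3.39.
So 4 decimal places suffice (3.89 m); 3 would allow up to 38.9 m.

4 decimal places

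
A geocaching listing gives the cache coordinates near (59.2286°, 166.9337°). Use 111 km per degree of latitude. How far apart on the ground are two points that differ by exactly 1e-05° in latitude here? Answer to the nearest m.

Along a meridian 1e-05° is 1e-05 × 111000 = 1.11 m.

1 m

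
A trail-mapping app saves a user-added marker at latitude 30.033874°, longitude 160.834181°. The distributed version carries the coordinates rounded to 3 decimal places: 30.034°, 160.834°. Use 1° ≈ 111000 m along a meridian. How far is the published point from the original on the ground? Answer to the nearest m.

Δlat = 30.033874 − 30.034 = -0.000126°; Δlon = 160.834181 − 160.834 = +0.000181°.
N–S: -0.000126° × 111000 m/° = -13.986 m.
E–W at 30.034°: 0.000181° × 111000 × cos 30.034° = 0.000181 × 111000 × 0.8657 ≈ 17.3934 m.
Combined displacement = (13.986² + 17.3934²)^½ ≈ 22.319 m.

22 m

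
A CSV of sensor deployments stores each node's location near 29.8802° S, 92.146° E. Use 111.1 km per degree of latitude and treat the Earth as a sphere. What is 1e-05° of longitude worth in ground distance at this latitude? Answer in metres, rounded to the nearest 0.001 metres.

At 29.8802° a degree of longitude is 111100 × cos 29.8802° ≈ 96331.4 m, so 1e-05° corresponds to 0.963314 m.

0.963 metres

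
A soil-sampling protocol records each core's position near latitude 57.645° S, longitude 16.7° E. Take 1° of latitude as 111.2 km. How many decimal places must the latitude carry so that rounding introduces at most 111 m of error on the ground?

3 decimal places

One degree of latitude covers 111200 m.
Rounding to N decimal places gives at most 0.5 × 10⁻ᴺ degrees of error, i.e. 0.5 × 10⁻ᴺ × 111200 m.
Setting 55600 × 10⁻ᴺ ≤ 111 gives 10ᴺ ≥ 500.9, i.e. N ≥ 2.70.
At 2 places the error can reach 556 m, but 3 places keeps it to 55.6 m.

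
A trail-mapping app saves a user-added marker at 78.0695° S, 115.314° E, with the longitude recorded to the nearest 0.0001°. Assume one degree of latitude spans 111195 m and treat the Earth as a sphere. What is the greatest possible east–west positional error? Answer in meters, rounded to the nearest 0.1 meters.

1.1 meters

Rounding to 4 decimal places leaves the longitude within ±5e-05° of the true value.
Parallels shrink by cos φ, so at 78.0695° a degree of longitude is 111195 × 0.2067 ≈ 22986.8 m.
Maximum E–W displacement: 5e-05 × 22986.8 = 1.14934 m.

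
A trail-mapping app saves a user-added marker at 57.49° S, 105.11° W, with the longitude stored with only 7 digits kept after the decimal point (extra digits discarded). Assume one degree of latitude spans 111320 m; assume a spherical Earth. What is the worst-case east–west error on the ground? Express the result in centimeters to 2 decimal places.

Truncating at 7 decimal places can drop up to a full unit in the last place, so the longitude may be off by as much as 1e-07°.
One degree of longitude at 57.49° is 111320 × cos 57.49° ≈ 111320 × 0.5374 = 59828.6 m.
So at most 1e-07° × 59828.6 ≈ 0.00598286 m east–west.
That is 0.00598286 m = 0.59829 cm.

0.60 centimeters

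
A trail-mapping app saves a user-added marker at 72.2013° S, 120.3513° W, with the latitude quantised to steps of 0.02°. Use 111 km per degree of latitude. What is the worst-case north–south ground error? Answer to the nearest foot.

With a 0.02° grid the true value lies within half a step, ±0.02°/2 = ±0.01°, of the stored one.
Along the meridian that is 0.01° × 111000 m/° = 1110 m.
Converting: 1110 m × 3.2808 ft/m ≈ 3641.7 ft.

3642 feet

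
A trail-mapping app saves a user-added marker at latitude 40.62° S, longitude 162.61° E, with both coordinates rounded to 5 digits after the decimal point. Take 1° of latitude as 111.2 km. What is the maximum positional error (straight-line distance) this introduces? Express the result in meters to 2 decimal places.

0.70 meters

Rounding to 5 decimal places leaves each coordinate within ±5e-06° of the true value.
Latitude error → 5e-06 × 111200 = 0.556 m along the meridian.
East–west component at 40.62°: 5e-06° × 111200 × cos 40.62° ≈ 5e-06 × 84405.7 ≈ 0.422029 m.
Worst case both components are at the extreme and orthogonal: √(0.556² + 0.422029²) ≈ 0.698029 m.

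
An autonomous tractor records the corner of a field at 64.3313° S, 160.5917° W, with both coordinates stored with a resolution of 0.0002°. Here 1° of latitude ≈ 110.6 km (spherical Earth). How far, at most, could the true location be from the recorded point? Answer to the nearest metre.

12 metres

With a 0.0002° grid the true value lies within half a step, ±0.0002°/2 = ±0.0001°, of the stored one.
Latitude error → 0.0001 × 110600 = 11.06 m along the meridian.
Longitude error → 0.0001 × 110600 × cos 64.3313° = 0.0001 × 110600 × 0.4332 ≈ 4.79082 m.
Worst case both components are at the extreme and orthogonal: √(11.06² + 4.79082²) ≈ 12.053 m.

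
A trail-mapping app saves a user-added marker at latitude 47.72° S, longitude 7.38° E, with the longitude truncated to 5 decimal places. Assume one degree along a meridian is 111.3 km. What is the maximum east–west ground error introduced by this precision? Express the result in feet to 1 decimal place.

2.5 feet

Truncating at 5 decimal places can drop up to a full unit in the last place, so the longitude may be off by as much as 1e-05°.
Parallels shrink by cos φ, so at 47.72° a degree of longitude is 111300 × 0.6728 ≈ 74877.6 m.
Maximum E–W displacement: 1e-05 × 74877.6 = 0.748776 m.
In feet: 0.748776 m ÷ 0.3048 ≈ 2.4566 ft.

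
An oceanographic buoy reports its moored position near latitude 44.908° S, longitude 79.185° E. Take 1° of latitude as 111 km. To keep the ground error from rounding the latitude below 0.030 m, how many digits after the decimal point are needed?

One degree of latitude covers 111000 m.
N decimal places → at most half a unit in the last place, 0.5 × 10⁻ᴺ° = 111000/2 × 10⁻ᴺ m.
Setting 55500 × 10⁻ᴺ ≤ 0.030 gives 10ᴺ ≥ 1.85e+06, i.e. N ≥ 6.27.
At 6 places the error can reach 0.0555 m, but 7 places keeps it to 0.00555 m.

7 decimal places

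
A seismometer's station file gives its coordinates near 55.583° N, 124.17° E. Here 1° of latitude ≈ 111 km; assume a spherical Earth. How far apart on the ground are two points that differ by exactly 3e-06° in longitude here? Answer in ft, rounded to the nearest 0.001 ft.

0.618 ft

At 55.583° a degree of longitude is 111000 × cos 55.583° ≈ 62738.5 m, so 3e-06° corresponds to 0.188216 m.
In feet: 0.188216 m ÷ 0.3048 ≈ 0.61751 ft.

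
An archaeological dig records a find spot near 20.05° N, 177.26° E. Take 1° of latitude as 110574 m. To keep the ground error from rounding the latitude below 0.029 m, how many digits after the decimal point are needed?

One degree of latitude covers 110574 m.
Rounding to N decimal places gives at most 0.5 × 10⁻ᴺ degrees of error, i.e. 0.5 × 10⁻ᴺ × 110574 m.
Setting 55287 × 10⁻ᴺ ≤ 0.029 gives 10ᴺ ≥ 1.906e+06, i.e. N ≥ 6.28.
N = 6 would give 0.0553 m (too coarse); N = 7 gives 0.00553 m ≤ 0.029 m.

7 decimal places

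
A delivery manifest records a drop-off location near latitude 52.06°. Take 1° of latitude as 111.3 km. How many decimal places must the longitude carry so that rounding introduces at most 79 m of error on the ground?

3 decimal places

At 52.06° one degree of longitude covers 111300 × cos 52.06° ≈ 111300 × 0.6148 ≈ 68431.2 m.
With N decimal places the half-ulp bound is 0.5·10⁻ᴺ°, or 0.5·10⁻ᴺ × 68431.2 m on the ground.
Setting 34215.6 × 10⁻ᴺ ≤ 79 gives 10ᴺ ≥ 433.1, i.e. N ≥ 2.64.
At 2 places the error can reach 342 m, but 3 places keeps it to 34.2 m.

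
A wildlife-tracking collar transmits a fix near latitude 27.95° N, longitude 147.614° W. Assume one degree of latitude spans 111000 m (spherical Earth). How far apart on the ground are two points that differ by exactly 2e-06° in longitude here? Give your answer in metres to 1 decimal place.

0.2 metres

At 27.95° a degree of longitude is 111000 × cos 27.95° ≈ 98052.6 m, so 2e-06° corresponds to 0.196105 m.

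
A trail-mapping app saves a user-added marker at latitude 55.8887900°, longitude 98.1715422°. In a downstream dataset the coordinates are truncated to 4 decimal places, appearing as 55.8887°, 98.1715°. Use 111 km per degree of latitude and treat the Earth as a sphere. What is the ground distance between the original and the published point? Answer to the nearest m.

10 m

Δlat = 55.8887900 − 55.8887 = +0.0000900°; Δlon = 98.1715422 − 98.1715 = +0.0000422°.
North–south shift: 0.0000900 × 111000 = 9.99 m.
East–west at this latitude: 0.0000422° × 111000 × cos 55.8887° ≈ 0.0000422 × 62249.1 = 2.62691 m.
Combined displacement = (9.99² + 2.62691²)^½ ≈ 10.3296 m.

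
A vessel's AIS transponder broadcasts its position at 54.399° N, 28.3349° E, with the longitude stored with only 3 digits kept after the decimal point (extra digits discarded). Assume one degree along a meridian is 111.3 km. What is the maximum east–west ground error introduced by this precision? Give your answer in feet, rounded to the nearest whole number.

213 feet

Truncating at 3 decimal places can drop up to a full unit in the last place, so the longitude may be off by as much as 0.001°.
One degree of longitude at 54.399° is 111300 × cos 54.399° ≈ 111300 × 0.5821 = 64791.9 m.
East–west error: 0.001° × 64791.9 m/° ≈ 64.7919 m.
Converting: 64.7919 m × 3.2808 ft/m ≈ 212.57 ft.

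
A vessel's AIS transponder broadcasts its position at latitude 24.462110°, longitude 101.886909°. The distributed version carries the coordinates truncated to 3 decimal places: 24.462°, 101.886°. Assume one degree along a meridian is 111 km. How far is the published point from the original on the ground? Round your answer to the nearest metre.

93 metres

Δlat = 24.462110 − 24.462 = +0.000110°; Δlon = 101.886909 − 101.886 = +0.000909°.
North–south shift: 0.000110 × 111000 = 12.21 m.
East–west at this latitude: 0.000909° × 111000 × cos 24.462° ≈ 0.000909 × 101036 = 91.8419 m.
Hypotenuse of the two orthogonal shifts: √(12.21² + 91.8419²) = 92.65 m.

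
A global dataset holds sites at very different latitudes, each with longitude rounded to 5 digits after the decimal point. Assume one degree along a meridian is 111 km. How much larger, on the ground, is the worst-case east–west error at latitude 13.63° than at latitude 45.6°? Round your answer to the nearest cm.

15 cm

Rounding to 5 decimal places leaves the longitude within ±5e-06° of the true value.
At 13.63°: 5e-06° × 111000 × cos 13.63° = 5e-06 × 111000 × 0.9718 ≈ 0.53937 m.
At 45.6°: 5e-06° × 111000 × cos 45.6° = 5e-06 × 111000 × 0.6997 ≈ 0.38831 m.
So the lower-latitude error exceeds the higher by 0.53937 − 0.38831 = 0.15106 m.
That is 0.151057 m = 15.106 cm.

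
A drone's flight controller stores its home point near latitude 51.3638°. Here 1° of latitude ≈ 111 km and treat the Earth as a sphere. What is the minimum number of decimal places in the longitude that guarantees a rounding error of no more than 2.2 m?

5 decimal places

At 51.3638° one degree of longitude covers 111000 × cos 51.3638° ≈ 111000 × 0.6244 ≈ 69305.4 m.
Rounding to N decimal places gives at most 0.5 × 10⁻ᴺ degrees of error, i.e. 0.5 × 10⁻ᴺ × 69305.4 m.
Setting 34652.7 × 10⁻ᴺ ≤ 2.2 gives 10ᴺ ≥ 1.575e+04, i.e. N ≥ 4.20.
At 4 places the error can reach 3.47 m, but 5 places keeps it to 0.347 m.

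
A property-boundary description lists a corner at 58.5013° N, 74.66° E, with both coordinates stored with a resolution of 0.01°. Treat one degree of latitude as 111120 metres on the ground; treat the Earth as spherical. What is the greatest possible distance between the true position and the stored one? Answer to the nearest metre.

With a 0.01° grid the true value lies within half a step, ±0.01°/2 = ±0.005°, of the stored one.
North–south component: 0.005° × 111120 = 555.6 m.
Longitude error → 0.005 × 111120 × cos 58.5013° = 0.005 × 111120 × 0.5225 ≈ 290.289 m.
Worst case both components are at the extreme and orthogonal: √(555.6² + 290.289²) ≈ 626.865 m.

627 metres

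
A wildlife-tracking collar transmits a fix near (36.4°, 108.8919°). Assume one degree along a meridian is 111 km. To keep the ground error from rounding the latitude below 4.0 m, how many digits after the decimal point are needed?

One degree of latitude covers 111000 m.
Rounding to N decimal places gives at most 0.5 × 10⁻ᴺ degrees of error, i.e. 0.5 × 10⁻ᴺ × 111000 m.
Setting 55500 × 10⁻ᴺ ≤ 4.0 gives 10ᴺ ≥ 1.388e+04, i.e. N ≥ 4.14.
So 5 decimal places suffice (0.555 m); 4 would allow up to 5.55 m.

5 decimal places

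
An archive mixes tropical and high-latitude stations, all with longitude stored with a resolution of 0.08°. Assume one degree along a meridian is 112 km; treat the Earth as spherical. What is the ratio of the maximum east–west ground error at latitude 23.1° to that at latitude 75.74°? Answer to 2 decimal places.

3.73

With a 0.08° grid the true value lies within half a step, ±0.08°/2 = ±0.04°, of the stored one.
Error at 23.1° = 0.04° × 112000 × cos 23.1° ≈ 4480 × 0.9198 = 4120.8 m.
At 75.74°: 0.04° × 112000 × cos 75.74° = 0.04 × 112000 × 0.2463 ≈ 1103.5 m.
The ratio reduces to cos 23.1° / cos 75.74° = 0.9198/0.2463 ≈ 3.7342.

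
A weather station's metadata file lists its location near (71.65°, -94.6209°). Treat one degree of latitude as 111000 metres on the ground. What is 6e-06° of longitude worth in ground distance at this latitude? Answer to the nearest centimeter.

At 71.65° a degree of longitude is 111000 × cos 71.65° ≈ 34945.1 m, so 6e-06° corresponds to 0.209671 m.
That is 0.209671 m = 20.967 cm.

21 centimeters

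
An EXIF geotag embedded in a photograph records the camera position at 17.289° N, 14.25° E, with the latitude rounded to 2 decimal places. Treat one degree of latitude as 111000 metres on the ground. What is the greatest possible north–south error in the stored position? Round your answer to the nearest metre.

Rounding to 2 decimal places leaves the latitude within ±0.005° of the true value.
So the N–S error is at most 0.005 × 111000 = 555 m.

555 metres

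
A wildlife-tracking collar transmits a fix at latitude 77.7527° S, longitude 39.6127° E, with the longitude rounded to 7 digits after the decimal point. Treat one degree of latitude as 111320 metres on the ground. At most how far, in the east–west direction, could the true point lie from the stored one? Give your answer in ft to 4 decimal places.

Rounding to 7 decimal places leaves the longitude within ±5e-08° of the true value.
One degree of longitude at 77.7527° is 111320 × cos 77.7527° ≈ 111320 × 0.2121 = 23614.5 m.
East–west error: 5e-08° × 23614.5 m/° ≈ 0.00118072 m.
In feet: 0.00118072 m ÷ 0.3048 ≈ 0.0038738 ft.

0.0039 ft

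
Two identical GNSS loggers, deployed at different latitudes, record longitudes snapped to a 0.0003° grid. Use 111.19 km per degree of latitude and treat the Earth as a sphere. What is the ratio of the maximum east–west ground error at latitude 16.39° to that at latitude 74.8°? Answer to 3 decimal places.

With a 0.0003° grid the true value lies within half a step, ±0.0003°/2 = ±0.00015°, of the stored one.
At 16.39°: 0.00015° × 111190 × cos 16.39° = 0.00015 × 111190 × 0.9594 ≈ 16.001 m.
Error at 74.8° = 0.00015° × 111190 × cos 74.8° ≈ 16.679 × 0.2622 = 4.3729 m.
The ratio reduces to cos 16.39° / cos 74.8° = 0.9594/0.2622 ≈ 3.6590.

3.659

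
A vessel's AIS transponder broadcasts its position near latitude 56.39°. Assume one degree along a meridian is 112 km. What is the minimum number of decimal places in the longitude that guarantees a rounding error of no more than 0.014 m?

At 56.39° one degree of longitude covers 112000 × cos 56.39° ≈ 112000 × 0.5535 ≈ 61996.1 m.
Rounding to N decimal places gives at most 0.5 × 10⁻ᴺ degrees of error, i.e. 0.5 × 10⁻ᴺ × 61996.1 m.
Setting 30998.1 × 10⁻ᴺ ≤ 0.014 gives 10ᴺ ≥ 2.214e+06, i.e. N ≥ 6.35.
At 6 places the error can reach 0.031 m, but 7 places keeps it to 0.0031 m.

7 decimal places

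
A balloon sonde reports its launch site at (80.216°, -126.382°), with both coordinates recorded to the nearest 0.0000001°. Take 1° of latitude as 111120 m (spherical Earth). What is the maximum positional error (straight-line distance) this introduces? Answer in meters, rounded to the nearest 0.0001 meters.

0.0056 meters

Rounding to 7 decimal places leaves each coordinate within ±5e-08° of the true value.
N–S: 5e-08° × 111120 m/° = 0.005556 m.
Longitude error → 5e-08 × 111120 × cos 80.216° = 5e-08 × 111120 × 0.1699 ≈ 0.000944155 m.
Combining orthogonally: (0.005556² + 0.000944155²)^½ ≈ 0.00563565 m.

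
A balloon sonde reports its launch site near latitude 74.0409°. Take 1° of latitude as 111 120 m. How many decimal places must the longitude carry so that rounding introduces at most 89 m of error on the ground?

At 74.0409° one degree of longitude covers 111120 × cos 74.0409° ≈ 111120 × 0.2750 ≈ 30552.6 m.
Rounding to N decimal places gives at most 0.5 × 10⁻ᴺ degrees of error, i.e. 0.5 × 10⁻ᴺ × 30552.6 m.
Need 0.5 × 30552.6 × 10⁻ᴺ ≤ 89 → 10⁻ᴺ ≤ 5.826e-03, so N ≥ 2.23.
At 2 places the error can reach 153 m, but 3 places keeps it to 15.3 m.

3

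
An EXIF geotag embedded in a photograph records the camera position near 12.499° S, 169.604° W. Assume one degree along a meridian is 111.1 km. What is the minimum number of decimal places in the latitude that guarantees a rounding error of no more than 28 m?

One degree of latitude covers 111100 m.
With N decimal places the half-ulp bound is 0.5·10⁻ᴺ°, or 0.5·10⁻ᴺ × 111100 m on the ground.
Setting 55550 × 10⁻ᴺ ≤ 28 gives 10ᴺ ≥ 1984, i.e. N ≥ 3.30.
So 4 decimal places suffice (5.56 m); 3 would allow up to 55.6 m.

4 decimal places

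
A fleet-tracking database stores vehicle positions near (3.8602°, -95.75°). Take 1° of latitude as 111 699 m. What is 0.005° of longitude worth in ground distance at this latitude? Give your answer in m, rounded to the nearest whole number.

557 m

0.005° of longitude at 3.8602° is 0.005 × 111699 × cos 3.8602° ≈ 0.005 × 111446 = 557.228 m.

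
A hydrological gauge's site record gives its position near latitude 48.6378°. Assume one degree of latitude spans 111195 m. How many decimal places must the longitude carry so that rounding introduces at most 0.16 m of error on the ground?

6 decimal places

At 48.6378° one degree of longitude covers 111195 × cos 48.6378° ≈ 111195 × 0.6608 ≈ 73479.5 m.
Rounding to N decimal places gives at most 0.5 × 10⁻ᴺ degrees of error, i.e. 0.5 × 10⁻ᴺ × 73479.5 m.
Setting 36739.8 × 10⁻ᴺ ≤ 0.16 gives 10ᴺ ≥ 2.296e+05, i.e. N ≥ 5.36.
So 6 decimal places suffice (0.0367 m); 5 would allow up to 0.367 m.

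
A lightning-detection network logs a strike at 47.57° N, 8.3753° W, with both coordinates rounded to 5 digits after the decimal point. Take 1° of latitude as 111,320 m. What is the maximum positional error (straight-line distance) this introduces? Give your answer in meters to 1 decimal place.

Rounding to 5 decimal places leaves each coordinate within ±5e-06° of the true value.
North–south component: 5e-06° × 111320 = 0.5566 m.
Longitude error → 5e-06 × 111320 × cos 47.57° = 5e-06 × 111320 × 0.6747 ≈ 0.375532 m.
Combining orthogonally: (0.5566² + 0.375532²)^½ ≈ 0.671437 m.

0.7 meters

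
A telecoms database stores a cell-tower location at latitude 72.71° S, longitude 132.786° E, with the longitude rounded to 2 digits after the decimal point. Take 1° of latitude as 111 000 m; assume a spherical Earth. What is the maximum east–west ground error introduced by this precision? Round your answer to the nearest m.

165 m

Rounding to 2 decimal places leaves the longitude within ±0.005° of the true value.
Parallels shrink by cos φ, so at 72.71° a degree of longitude is 111000 × 0.2972 ≈ 32990.1 m.
So at most 0.005° × 32990.1 ≈ 164.951 m east–west.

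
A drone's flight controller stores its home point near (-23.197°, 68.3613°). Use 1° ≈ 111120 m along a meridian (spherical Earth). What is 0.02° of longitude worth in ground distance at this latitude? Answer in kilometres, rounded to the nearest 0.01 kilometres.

2.04 kilometres

One degree of longitude here spans 111120 × cos 23.197° = 111120 × 0.9192 ≈ 102137 m; 0.02° of that is 2042.73 m.
That is 2042.73 m = 2.0427 km.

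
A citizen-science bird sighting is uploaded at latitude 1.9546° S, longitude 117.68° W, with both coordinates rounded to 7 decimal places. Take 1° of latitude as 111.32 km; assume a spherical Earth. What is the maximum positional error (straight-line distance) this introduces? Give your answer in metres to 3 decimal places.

Rounding to 7 decimal places leaves each coordinate within ±5e-08° of the true value.
N–S: 5e-08° × 111320 m/° = 0.005566 m.
E–W at 1.9546°: 5e-08° × 111320 × cos 1.9546° = 5e-08 × 111320 × 0.9994 ≈ 0.00556276 m.
Worst case both components are at the extreme and orthogonal: √(0.005566² + 0.00556276²) ≈ 0.00786922 m.

0.008 metres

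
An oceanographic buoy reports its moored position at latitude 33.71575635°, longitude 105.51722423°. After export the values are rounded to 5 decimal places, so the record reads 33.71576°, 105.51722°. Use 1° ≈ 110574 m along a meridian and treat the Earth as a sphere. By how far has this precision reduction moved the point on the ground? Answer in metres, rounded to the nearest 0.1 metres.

Δlat = 33.71575635 − 33.71576 = -0.00000365°; Δlon = 105.51722423 − 105.51722 = +0.00000423°.
North–south shift: -0.00000365 × 110574 = -0.403595 m.
East–west at this latitude: 0.00000423° × 110574 × cos 33.7158° ≈ 0.00000423 × 91975.6 = 0.389057 m.
Combined displacement = (0.403595² + 0.389057²)^½ ≈ 0.560584 m.

0.6 metres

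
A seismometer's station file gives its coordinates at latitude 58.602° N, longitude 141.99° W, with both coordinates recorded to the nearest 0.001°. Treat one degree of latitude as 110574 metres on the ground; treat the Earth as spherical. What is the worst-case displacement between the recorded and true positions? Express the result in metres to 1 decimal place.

Rounding to 3 decimal places leaves each coordinate within ±0.0005° of the true value.
N–S: 0.0005° × 110574 m/° = 55.287 m.
Longitude error → 0.0005 × 110574 × cos 58.602° = 0.0005 × 110574 × 0.5210 ≈ 28.8034 m.
Worst case both components are at the extreme and orthogonal: √(55.287² + 28.8034²) ≈ 62.3401 m.

62.3 metres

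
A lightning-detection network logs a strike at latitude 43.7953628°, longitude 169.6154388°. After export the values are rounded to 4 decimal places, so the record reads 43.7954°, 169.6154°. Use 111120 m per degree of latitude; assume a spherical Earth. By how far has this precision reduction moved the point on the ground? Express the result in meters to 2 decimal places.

The latitude changed by -0.0000372° and the longitude by +0.0000388°.
N–S: -0.0000372° × 111120 m/° = -4.13366 m.
E–W at 43.7954°: 0.0000388° × 111120 × cos 43.7954° = 0.0000388 × 111120 × 0.7218 ≈ 3.11208 m.
Hypotenuse of the two orthogonal shifts: √(4.13366² + 3.11208²) = 5.17419 m.

5.17 meters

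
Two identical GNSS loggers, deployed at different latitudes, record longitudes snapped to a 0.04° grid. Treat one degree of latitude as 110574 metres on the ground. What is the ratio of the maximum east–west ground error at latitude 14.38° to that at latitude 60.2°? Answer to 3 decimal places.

With a 0.04° grid the true value lies within half a step, ±0.04°/2 = ±0.02°, of the stored one.
At 14.38°: 0.02° × 110574 × cos 14.38° = 0.02 × 110574 × 0.9687 ≈ 2142.2 m.
Error at 60.2° = 0.02° × 110574 × cos 60.2° ≈ 2211.5 × 0.4970 = 1099 m.
Ratio: 2142.2 / 1099 = cos 14.38° / cos 60.2° ≈ 1.9491.

1.949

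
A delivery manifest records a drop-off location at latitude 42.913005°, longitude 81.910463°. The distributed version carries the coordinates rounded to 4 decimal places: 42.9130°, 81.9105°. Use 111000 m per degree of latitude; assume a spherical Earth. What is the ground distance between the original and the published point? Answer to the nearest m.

3 m

The latitude changed by +0.000005° and the longitude by -0.000037°.
North–south shift: 0.000005 × 111000 = 0.555 m.
E–W at 42.913°: -0.000037° × 111000 × cos 42.913° = -0.000037 × 111000 × 0.7324 ≈ -3.00792 m.
Distance: √(0.555² + 3.00792²) ≈ 3.05869 m.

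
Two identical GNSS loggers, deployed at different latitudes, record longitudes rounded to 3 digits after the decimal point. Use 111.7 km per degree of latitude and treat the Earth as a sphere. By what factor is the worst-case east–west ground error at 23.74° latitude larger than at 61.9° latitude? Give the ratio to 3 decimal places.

1.943

Rounding to 3 decimal places leaves the longitude within ±0.0005° of the true value.
At 23.74°: 0.0005° × 111700 × cos 23.74° = 0.0005 × 111700 × 0.9154 ≈ 51.124 m.
At 61.9°: 0.0005° × 111700 × cos 61.9° = 0.0005 × 111700 × 0.4710 ≈ 26.306 m.
The ratio reduces to cos 23.74° / cos 61.9° = 0.9154/0.4710 ≈ 1.9434.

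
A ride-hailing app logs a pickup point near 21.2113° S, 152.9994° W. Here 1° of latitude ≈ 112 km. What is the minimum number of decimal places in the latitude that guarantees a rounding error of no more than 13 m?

One degree of latitude covers 112000 m.
With N decimal places the half-ulp bound is 0.5·10⁻ᴺ°, or 0.5·10⁻ᴺ × 112000 m on the ground.
Setting 56000 × 10⁻ᴺ ≤ 13 gives 10ᴺ ≥ 4308, i.e. N ≥ 3.63.
N = 3 would give 56 m (too coarse); N = 4 gives 5.6 m ≤ 13 m.

4 decimal places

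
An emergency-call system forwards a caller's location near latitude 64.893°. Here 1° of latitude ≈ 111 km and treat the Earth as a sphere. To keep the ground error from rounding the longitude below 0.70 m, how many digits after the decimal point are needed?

5 decimal places

At 64.893° one degree of longitude covers 111000 × cos 64.893° ≈ 111000 × 0.4243 ≈ 47098.4 m.
Rounding to N decimal places gives at most 0.5 × 10⁻ᴺ degrees of error, i.e. 0.5 × 10⁻ᴺ × 47098.4 m.
Need 0.5 × 47098.4 × 10⁻ᴺ ≤ 0.70 → 10⁻ᴺ ≤ 2.972e-05, so N ≥ 4.53.
N = 4 would give 2.35 m (too coarse); N = 5 gives 0.235 m ≤ 0.70 m.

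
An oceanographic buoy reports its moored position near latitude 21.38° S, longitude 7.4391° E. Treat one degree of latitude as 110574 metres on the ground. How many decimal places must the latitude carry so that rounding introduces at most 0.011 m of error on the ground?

7 decimal places

One degree of latitude covers 110574 m.
With N decimal places the half-ulp bound is 0.5·10⁻ᴺ°, or 0.5·10⁻ᴺ × 110574 m on the ground.
Setting 55287 × 10⁻ᴺ ≤ 0.011 gives 10ᴺ ≥ 5.026e+06, i.e. N ≥ 6.70.
At 6 places the error can reach 0.0553 m, but 7 places keeps it to 0.00553 m.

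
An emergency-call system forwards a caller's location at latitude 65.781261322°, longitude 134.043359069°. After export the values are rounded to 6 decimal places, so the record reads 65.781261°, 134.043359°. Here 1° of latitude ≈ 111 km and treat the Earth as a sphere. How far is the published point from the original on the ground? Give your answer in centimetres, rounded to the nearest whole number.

4 centimetres

The latitude changed by +0.000000322° and the longitude by +0.000000069°.
N–S: 0.000000322° × 111000 m/° = 0.035742 m.
East–west at this latitude: 0.000000069° × 111000 × cos 65.7813° ≈ 0.000000069 × 45534.6 = 0.00314188 m.
Hypotenuse of the two orthogonal shifts: √(0.035742² + 0.00314188²) = 0.0358798 m.
That is 0.0358798 m = 3.588 cm.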